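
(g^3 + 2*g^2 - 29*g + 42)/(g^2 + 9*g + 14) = (g^2 - 5*g + 6)/(g + 2)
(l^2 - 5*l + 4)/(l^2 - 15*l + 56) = (l^2 - 5*l + 4)/(l^2 - 15*l + 56)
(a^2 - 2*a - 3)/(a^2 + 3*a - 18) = (a + 1)/(a + 6)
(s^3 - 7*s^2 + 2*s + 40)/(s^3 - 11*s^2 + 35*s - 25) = (s^2 - 2*s - 8)/(s^2 - 6*s + 5)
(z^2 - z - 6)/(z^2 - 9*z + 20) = (z^2 - z - 6)/(z^2 - 9*z + 20)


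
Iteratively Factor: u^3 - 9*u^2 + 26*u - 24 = (u - 2)*(u^2 - 7*u + 12) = (u - 3)*(u - 2)*(u - 4)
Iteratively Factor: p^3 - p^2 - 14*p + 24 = (p - 2)*(p^2 + p - 12) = (p - 3)*(p - 2)*(p + 4)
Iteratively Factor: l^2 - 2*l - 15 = (l - 5)*(l + 3)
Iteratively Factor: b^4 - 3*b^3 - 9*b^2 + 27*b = (b + 3)*(b^3 - 6*b^2 + 9*b) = (b - 3)*(b + 3)*(b^2 - 3*b) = b*(b - 3)*(b + 3)*(b - 3)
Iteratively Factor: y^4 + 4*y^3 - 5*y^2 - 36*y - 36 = (y - 3)*(y^3 + 7*y^2 + 16*y + 12) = (y - 3)*(y + 2)*(y^2 + 5*y + 6) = (y - 3)*(y + 2)^2*(y + 3)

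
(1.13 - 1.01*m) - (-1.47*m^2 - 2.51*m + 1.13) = 1.47*m^2 + 1.5*m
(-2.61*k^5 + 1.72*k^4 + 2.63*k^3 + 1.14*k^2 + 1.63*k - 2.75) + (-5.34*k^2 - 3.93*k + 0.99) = -2.61*k^5 + 1.72*k^4 + 2.63*k^3 - 4.2*k^2 - 2.3*k - 1.76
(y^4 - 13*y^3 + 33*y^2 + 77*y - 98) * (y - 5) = y^5 - 18*y^4 + 98*y^3 - 88*y^2 - 483*y + 490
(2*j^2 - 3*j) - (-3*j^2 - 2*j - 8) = 5*j^2 - j + 8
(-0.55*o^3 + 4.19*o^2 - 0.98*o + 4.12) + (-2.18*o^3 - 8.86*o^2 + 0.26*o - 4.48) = -2.73*o^3 - 4.67*o^2 - 0.72*o - 0.36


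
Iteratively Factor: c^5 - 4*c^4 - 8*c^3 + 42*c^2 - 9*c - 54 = (c - 2)*(c^4 - 2*c^3 - 12*c^2 + 18*c + 27) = (c - 2)*(c + 3)*(c^3 - 5*c^2 + 3*c + 9) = (c - 3)*(c - 2)*(c + 3)*(c^2 - 2*c - 3) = (c - 3)*(c - 2)*(c + 1)*(c + 3)*(c - 3)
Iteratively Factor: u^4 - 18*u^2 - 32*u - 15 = (u + 1)*(u^3 - u^2 - 17*u - 15) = (u - 5)*(u + 1)*(u^2 + 4*u + 3) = (u - 5)*(u + 1)*(u + 3)*(u + 1)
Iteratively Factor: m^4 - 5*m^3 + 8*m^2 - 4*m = (m - 1)*(m^3 - 4*m^2 + 4*m) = (m - 2)*(m - 1)*(m^2 - 2*m) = m*(m - 2)*(m - 1)*(m - 2)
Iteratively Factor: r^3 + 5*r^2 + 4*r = (r)*(r^2 + 5*r + 4) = r*(r + 1)*(r + 4)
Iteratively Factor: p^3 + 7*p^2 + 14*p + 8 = (p + 4)*(p^2 + 3*p + 2) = (p + 2)*(p + 4)*(p + 1)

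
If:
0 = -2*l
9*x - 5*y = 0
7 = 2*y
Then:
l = 0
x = 35/18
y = 7/2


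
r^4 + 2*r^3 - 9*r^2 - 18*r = r*(r - 3)*(r + 2)*(r + 3)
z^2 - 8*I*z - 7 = (z - 7*I)*(z - I)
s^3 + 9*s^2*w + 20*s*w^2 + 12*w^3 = (s + w)*(s + 2*w)*(s + 6*w)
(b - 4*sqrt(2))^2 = b^2 - 8*sqrt(2)*b + 32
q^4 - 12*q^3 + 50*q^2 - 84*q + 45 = (q - 5)*(q - 3)^2*(q - 1)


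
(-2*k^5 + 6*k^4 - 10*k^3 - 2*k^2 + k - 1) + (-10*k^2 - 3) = -2*k^5 + 6*k^4 - 10*k^3 - 12*k^2 + k - 4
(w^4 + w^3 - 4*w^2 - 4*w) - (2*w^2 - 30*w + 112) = w^4 + w^3 - 6*w^2 + 26*w - 112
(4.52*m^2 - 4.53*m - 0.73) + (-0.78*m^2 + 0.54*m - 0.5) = 3.74*m^2 - 3.99*m - 1.23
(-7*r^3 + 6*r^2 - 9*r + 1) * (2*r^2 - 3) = -14*r^5 + 12*r^4 + 3*r^3 - 16*r^2 + 27*r - 3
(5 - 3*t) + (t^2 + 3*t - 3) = t^2 + 2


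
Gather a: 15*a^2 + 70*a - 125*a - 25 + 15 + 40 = 15*a^2 - 55*a + 30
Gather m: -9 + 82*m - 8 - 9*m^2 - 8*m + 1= -9*m^2 + 74*m - 16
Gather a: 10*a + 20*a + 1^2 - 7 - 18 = 30*a - 24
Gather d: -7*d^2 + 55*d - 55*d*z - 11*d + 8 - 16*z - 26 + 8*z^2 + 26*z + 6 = -7*d^2 + d*(44 - 55*z) + 8*z^2 + 10*z - 12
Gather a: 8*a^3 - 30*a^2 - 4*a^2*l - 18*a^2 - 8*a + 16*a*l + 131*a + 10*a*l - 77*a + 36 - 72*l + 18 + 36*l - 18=8*a^3 + a^2*(-4*l - 48) + a*(26*l + 46) - 36*l + 36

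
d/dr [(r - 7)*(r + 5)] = 2*r - 2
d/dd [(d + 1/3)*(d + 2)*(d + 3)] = 3*d^2 + 32*d/3 + 23/3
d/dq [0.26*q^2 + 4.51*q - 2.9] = 0.52*q + 4.51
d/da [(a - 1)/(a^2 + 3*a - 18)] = (a^2 + 3*a - (a - 1)*(2*a + 3) - 18)/(a^2 + 3*a - 18)^2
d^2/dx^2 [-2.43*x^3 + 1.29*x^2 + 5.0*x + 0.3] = 2.58 - 14.58*x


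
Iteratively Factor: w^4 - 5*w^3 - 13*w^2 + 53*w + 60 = (w - 4)*(w^3 - w^2 - 17*w - 15) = (w - 4)*(w + 1)*(w^2 - 2*w - 15) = (w - 4)*(w + 1)*(w + 3)*(w - 5)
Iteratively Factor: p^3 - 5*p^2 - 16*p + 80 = (p + 4)*(p^2 - 9*p + 20) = (p - 5)*(p + 4)*(p - 4)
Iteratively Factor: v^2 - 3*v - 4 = (v + 1)*(v - 4)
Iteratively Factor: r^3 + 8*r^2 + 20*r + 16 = (r + 4)*(r^2 + 4*r + 4) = (r + 2)*(r + 4)*(r + 2)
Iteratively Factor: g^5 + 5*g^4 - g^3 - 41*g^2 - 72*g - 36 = (g + 2)*(g^4 + 3*g^3 - 7*g^2 - 27*g - 18) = (g + 2)*(g + 3)*(g^3 - 7*g - 6) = (g - 3)*(g + 2)*(g + 3)*(g^2 + 3*g + 2) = (g - 3)*(g + 2)^2*(g + 3)*(g + 1)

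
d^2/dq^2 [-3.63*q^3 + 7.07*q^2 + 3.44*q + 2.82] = 14.14 - 21.78*q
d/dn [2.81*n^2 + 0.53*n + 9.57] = 5.62*n + 0.53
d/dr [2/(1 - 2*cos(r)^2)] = -8*sin(2*r)/(cos(4*r) + 1)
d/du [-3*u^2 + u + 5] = 1 - 6*u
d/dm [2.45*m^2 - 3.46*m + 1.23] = 4.9*m - 3.46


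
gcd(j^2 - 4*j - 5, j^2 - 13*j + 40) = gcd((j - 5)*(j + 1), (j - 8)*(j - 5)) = j - 5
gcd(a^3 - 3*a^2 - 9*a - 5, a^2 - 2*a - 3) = a + 1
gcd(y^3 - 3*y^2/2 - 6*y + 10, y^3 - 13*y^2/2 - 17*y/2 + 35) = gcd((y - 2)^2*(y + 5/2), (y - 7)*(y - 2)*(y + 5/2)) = y^2 + y/2 - 5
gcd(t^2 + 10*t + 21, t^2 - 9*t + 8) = 1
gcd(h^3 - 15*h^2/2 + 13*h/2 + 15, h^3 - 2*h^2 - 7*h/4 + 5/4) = h^2 - 3*h/2 - 5/2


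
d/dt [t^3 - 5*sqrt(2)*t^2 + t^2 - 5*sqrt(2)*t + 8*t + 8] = 3*t^2 - 10*sqrt(2)*t + 2*t - 5*sqrt(2) + 8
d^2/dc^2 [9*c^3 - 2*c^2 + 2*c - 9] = 54*c - 4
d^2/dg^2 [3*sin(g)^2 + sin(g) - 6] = -sin(g) + 6*cos(2*g)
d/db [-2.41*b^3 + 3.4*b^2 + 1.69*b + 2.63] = -7.23*b^2 + 6.8*b + 1.69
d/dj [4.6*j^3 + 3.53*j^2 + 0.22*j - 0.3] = 13.8*j^2 + 7.06*j + 0.22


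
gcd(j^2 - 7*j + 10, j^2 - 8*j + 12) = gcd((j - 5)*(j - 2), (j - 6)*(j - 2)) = j - 2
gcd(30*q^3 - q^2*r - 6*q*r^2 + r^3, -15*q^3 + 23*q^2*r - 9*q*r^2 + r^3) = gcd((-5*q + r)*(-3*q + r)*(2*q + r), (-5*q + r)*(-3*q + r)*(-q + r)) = 15*q^2 - 8*q*r + r^2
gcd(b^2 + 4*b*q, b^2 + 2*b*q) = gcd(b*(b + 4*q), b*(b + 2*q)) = b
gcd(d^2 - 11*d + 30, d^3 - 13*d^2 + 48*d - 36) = d - 6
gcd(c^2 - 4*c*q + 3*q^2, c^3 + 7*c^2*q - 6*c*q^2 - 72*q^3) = -c + 3*q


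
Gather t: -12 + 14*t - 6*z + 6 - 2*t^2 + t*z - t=-2*t^2 + t*(z + 13) - 6*z - 6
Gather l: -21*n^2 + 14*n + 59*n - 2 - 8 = -21*n^2 + 73*n - 10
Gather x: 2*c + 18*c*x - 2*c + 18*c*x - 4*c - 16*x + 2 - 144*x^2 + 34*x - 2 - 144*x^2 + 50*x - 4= -4*c - 288*x^2 + x*(36*c + 68) - 4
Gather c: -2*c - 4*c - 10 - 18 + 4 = -6*c - 24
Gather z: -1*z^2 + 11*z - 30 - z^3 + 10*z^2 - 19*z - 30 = -z^3 + 9*z^2 - 8*z - 60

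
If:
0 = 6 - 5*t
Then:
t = 6/5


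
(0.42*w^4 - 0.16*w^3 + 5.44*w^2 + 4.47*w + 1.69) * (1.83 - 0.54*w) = -0.2268*w^5 + 0.855*w^4 - 3.2304*w^3 + 7.5414*w^2 + 7.2675*w + 3.0927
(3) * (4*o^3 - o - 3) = 12*o^3 - 3*o - 9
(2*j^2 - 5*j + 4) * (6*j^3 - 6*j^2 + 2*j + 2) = 12*j^5 - 42*j^4 + 58*j^3 - 30*j^2 - 2*j + 8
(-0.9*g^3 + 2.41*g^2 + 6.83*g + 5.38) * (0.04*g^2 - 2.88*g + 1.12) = -0.036*g^5 + 2.6884*g^4 - 7.6756*g^3 - 16.756*g^2 - 7.8448*g + 6.0256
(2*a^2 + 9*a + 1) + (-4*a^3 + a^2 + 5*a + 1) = -4*a^3 + 3*a^2 + 14*a + 2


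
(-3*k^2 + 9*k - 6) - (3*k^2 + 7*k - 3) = -6*k^2 + 2*k - 3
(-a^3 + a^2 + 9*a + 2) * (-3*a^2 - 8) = 3*a^5 - 3*a^4 - 19*a^3 - 14*a^2 - 72*a - 16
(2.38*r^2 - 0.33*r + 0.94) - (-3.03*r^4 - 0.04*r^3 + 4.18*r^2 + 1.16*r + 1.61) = 3.03*r^4 + 0.04*r^3 - 1.8*r^2 - 1.49*r - 0.67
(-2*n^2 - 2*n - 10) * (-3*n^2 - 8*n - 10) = 6*n^4 + 22*n^3 + 66*n^2 + 100*n + 100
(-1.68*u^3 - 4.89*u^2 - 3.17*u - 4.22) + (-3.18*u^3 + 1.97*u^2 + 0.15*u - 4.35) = -4.86*u^3 - 2.92*u^2 - 3.02*u - 8.57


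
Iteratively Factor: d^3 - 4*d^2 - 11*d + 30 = (d - 5)*(d^2 + d - 6) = (d - 5)*(d + 3)*(d - 2)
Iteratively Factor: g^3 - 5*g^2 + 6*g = (g - 2)*(g^2 - 3*g) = (g - 3)*(g - 2)*(g)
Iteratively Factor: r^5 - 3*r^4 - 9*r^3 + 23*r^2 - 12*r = (r - 4)*(r^4 + r^3 - 5*r^2 + 3*r) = (r - 4)*(r + 3)*(r^3 - 2*r^2 + r) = (r - 4)*(r - 1)*(r + 3)*(r^2 - r) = r*(r - 4)*(r - 1)*(r + 3)*(r - 1)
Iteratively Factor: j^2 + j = (j + 1)*(j)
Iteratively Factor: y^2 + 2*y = (y)*(y + 2)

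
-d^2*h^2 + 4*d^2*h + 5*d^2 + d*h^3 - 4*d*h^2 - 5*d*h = (-d + h)*(h - 5)*(d*h + d)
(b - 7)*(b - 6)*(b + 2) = b^3 - 11*b^2 + 16*b + 84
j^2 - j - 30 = (j - 6)*(j + 5)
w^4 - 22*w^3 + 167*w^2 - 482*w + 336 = (w - 8)*(w - 7)*(w - 6)*(w - 1)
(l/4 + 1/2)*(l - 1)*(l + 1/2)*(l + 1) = l^4/4 + 5*l^3/8 - 5*l/8 - 1/4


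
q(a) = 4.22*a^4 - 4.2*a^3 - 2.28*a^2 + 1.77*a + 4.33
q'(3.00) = 330.45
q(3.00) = 217.54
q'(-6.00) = -4070.55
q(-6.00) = 6287.95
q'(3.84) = 754.26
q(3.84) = 657.26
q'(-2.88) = -492.83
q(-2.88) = 370.97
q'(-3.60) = -932.66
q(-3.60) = 873.16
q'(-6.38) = -4865.65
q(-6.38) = 7982.85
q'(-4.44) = -1703.85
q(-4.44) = 1959.15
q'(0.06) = 1.45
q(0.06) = 4.43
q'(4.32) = 1107.82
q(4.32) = 1100.58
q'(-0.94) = -19.10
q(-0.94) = 7.43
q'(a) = 16.88*a^3 - 12.6*a^2 - 4.56*a + 1.77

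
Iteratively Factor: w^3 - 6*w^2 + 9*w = (w)*(w^2 - 6*w + 9) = w*(w - 3)*(w - 3)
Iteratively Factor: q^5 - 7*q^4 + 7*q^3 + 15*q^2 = (q)*(q^4 - 7*q^3 + 7*q^2 + 15*q) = q*(q - 5)*(q^3 - 2*q^2 - 3*q) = q^2*(q - 5)*(q^2 - 2*q - 3) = q^2*(q - 5)*(q + 1)*(q - 3)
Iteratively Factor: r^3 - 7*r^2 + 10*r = (r - 5)*(r^2 - 2*r) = r*(r - 5)*(r - 2)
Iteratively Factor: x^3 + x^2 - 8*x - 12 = (x - 3)*(x^2 + 4*x + 4) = (x - 3)*(x + 2)*(x + 2)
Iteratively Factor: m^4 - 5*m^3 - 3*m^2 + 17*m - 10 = (m - 1)*(m^3 - 4*m^2 - 7*m + 10) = (m - 1)^2*(m^2 - 3*m - 10) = (m - 5)*(m - 1)^2*(m + 2)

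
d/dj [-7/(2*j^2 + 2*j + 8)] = 7*(2*j + 1)/(2*(j^2 + j + 4)^2)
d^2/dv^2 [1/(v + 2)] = 2/(v + 2)^3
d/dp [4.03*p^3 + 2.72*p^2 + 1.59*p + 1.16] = 12.09*p^2 + 5.44*p + 1.59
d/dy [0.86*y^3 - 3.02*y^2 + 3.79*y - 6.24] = 2.58*y^2 - 6.04*y + 3.79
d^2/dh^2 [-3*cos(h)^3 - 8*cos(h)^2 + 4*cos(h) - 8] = -7*cos(h)/4 + 16*cos(2*h) + 27*cos(3*h)/4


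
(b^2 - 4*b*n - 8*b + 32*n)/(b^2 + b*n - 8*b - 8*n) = (b - 4*n)/(b + n)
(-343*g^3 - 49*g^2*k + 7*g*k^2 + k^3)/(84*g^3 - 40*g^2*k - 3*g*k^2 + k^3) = (-49*g^2 - 14*g*k - k^2)/(12*g^2 - 4*g*k - k^2)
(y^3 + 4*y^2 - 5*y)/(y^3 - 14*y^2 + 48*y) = (y^2 + 4*y - 5)/(y^2 - 14*y + 48)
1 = 1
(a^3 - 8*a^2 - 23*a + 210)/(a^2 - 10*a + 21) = (a^2 - a - 30)/(a - 3)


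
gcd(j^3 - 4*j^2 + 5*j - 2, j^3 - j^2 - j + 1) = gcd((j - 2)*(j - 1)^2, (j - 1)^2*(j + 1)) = j^2 - 2*j + 1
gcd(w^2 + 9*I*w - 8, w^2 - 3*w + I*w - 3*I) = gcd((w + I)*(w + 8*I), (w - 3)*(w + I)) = w + I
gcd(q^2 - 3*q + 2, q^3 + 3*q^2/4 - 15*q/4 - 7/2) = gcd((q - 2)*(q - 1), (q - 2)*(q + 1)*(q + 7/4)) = q - 2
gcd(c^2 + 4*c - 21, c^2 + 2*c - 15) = c - 3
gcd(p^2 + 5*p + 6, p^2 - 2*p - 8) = p + 2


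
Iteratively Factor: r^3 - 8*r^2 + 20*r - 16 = (r - 2)*(r^2 - 6*r + 8) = (r - 2)^2*(r - 4)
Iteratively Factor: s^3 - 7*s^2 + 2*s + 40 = (s - 4)*(s^2 - 3*s - 10) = (s - 5)*(s - 4)*(s + 2)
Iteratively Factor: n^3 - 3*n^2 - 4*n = (n)*(n^2 - 3*n - 4) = n*(n - 4)*(n + 1)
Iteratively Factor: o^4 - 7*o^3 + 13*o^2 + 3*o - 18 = (o - 3)*(o^3 - 4*o^2 + o + 6) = (o - 3)^2*(o^2 - o - 2) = (o - 3)^2*(o - 2)*(o + 1)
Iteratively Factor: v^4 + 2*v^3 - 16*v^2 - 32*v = (v + 2)*(v^3 - 16*v) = (v - 4)*(v + 2)*(v^2 + 4*v) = (v - 4)*(v + 2)*(v + 4)*(v)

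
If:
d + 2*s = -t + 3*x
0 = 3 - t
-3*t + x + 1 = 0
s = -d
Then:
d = -21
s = 21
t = 3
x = 8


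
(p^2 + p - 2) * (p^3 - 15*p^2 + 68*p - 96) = p^5 - 14*p^4 + 51*p^3 + 2*p^2 - 232*p + 192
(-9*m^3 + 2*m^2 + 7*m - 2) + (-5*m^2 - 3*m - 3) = -9*m^3 - 3*m^2 + 4*m - 5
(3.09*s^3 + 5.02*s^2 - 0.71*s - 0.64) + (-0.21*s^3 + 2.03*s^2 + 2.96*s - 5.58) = 2.88*s^3 + 7.05*s^2 + 2.25*s - 6.22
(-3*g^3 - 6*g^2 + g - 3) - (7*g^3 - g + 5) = -10*g^3 - 6*g^2 + 2*g - 8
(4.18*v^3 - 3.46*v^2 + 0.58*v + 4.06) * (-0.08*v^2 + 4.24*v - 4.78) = -0.3344*v^5 + 18.0*v^4 - 34.6972*v^3 + 18.6732*v^2 + 14.442*v - 19.4068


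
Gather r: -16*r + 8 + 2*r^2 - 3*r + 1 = 2*r^2 - 19*r + 9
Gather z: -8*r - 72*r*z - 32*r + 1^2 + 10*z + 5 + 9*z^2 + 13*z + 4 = -40*r + 9*z^2 + z*(23 - 72*r) + 10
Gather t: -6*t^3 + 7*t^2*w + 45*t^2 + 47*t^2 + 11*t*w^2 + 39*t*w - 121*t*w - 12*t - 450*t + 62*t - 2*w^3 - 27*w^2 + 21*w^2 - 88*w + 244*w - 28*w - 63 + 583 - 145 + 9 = -6*t^3 + t^2*(7*w + 92) + t*(11*w^2 - 82*w - 400) - 2*w^3 - 6*w^2 + 128*w + 384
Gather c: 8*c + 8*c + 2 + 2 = 16*c + 4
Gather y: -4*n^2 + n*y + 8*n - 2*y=-4*n^2 + 8*n + y*(n - 2)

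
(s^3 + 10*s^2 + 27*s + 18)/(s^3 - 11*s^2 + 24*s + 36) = (s^2 + 9*s + 18)/(s^2 - 12*s + 36)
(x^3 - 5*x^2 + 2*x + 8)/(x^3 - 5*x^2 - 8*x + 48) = (x^2 - x - 2)/(x^2 - x - 12)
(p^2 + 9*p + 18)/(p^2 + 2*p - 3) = (p + 6)/(p - 1)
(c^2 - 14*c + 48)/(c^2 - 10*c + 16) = (c - 6)/(c - 2)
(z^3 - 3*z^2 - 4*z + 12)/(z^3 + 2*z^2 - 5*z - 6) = (z^2 - z - 6)/(z^2 + 4*z + 3)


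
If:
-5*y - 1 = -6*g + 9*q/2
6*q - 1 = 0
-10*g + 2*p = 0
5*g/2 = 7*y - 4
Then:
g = 129/118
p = 645/118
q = 1/6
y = 227/236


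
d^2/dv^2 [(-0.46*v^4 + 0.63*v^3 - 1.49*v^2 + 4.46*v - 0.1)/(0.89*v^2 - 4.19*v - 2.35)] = (-0.728731999999999*v^6 + 10.292316*v^5 - 42.682296*v^4 - 51.76145*v^3 - 12.4377*v^2 + 79.08105*v - 108.21735)/(0.704969*v^6 - 9.956697*v^5 + 41.290482*v^4 - 20.979749*v^3 - 109.02543*v^2 - 69.417825*v - 12.977875)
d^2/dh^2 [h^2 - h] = 2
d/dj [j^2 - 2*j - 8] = 2*j - 2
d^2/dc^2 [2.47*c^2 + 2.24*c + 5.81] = 4.94000000000000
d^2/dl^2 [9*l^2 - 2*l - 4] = 18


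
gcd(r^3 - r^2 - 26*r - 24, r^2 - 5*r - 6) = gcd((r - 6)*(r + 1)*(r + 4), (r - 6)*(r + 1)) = r^2 - 5*r - 6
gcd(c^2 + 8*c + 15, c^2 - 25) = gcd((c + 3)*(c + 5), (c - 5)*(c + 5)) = c + 5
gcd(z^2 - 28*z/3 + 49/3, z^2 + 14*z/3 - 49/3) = z - 7/3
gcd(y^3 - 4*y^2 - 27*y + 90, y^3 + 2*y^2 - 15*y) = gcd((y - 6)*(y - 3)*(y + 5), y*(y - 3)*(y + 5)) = y^2 + 2*y - 15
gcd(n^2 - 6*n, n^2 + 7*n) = n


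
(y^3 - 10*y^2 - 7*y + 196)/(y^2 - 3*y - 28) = y - 7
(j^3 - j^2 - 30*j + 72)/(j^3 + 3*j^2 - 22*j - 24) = (j - 3)/(j + 1)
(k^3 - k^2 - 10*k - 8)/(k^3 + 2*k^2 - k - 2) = (k - 4)/(k - 1)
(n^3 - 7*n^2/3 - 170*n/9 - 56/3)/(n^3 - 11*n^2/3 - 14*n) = (n + 4/3)/n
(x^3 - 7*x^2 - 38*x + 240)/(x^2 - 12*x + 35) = (x^2 - 2*x - 48)/(x - 7)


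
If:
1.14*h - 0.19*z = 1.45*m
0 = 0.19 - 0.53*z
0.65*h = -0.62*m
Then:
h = 0.03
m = -0.03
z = 0.36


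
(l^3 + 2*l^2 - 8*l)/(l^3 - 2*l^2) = (l + 4)/l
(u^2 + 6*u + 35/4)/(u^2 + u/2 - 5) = (u + 7/2)/(u - 2)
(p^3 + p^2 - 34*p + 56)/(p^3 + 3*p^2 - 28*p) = (p - 2)/p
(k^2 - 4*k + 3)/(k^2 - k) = (k - 3)/k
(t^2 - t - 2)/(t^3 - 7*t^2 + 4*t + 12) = 1/(t - 6)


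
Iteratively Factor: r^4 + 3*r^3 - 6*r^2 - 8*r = (r)*(r^3 + 3*r^2 - 6*r - 8) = r*(r + 4)*(r^2 - r - 2) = r*(r + 1)*(r + 4)*(r - 2)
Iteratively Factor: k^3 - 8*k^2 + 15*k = (k)*(k^2 - 8*k + 15) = k*(k - 3)*(k - 5)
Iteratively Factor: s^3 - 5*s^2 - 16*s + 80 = (s + 4)*(s^2 - 9*s + 20) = (s - 4)*(s + 4)*(s - 5)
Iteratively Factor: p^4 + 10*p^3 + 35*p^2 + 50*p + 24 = (p + 3)*(p^3 + 7*p^2 + 14*p + 8) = (p + 1)*(p + 3)*(p^2 + 6*p + 8) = (p + 1)*(p + 2)*(p + 3)*(p + 4)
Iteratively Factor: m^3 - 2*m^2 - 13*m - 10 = (m - 5)*(m^2 + 3*m + 2) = (m - 5)*(m + 2)*(m + 1)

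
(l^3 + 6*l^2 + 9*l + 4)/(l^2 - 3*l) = (l^3 + 6*l^2 + 9*l + 4)/(l*(l - 3))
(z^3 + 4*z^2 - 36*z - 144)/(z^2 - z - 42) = (z^2 - 2*z - 24)/(z - 7)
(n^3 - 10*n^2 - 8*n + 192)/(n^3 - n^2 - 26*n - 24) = (n - 8)/(n + 1)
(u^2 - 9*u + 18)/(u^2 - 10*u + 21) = (u - 6)/(u - 7)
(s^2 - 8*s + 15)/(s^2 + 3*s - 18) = (s - 5)/(s + 6)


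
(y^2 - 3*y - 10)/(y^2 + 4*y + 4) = (y - 5)/(y + 2)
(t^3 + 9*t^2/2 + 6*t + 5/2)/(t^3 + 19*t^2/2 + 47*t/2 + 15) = (t + 1)/(t + 6)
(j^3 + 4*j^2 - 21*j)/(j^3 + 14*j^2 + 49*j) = (j - 3)/(j + 7)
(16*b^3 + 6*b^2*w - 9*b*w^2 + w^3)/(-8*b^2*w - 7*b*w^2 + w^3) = (-2*b + w)/w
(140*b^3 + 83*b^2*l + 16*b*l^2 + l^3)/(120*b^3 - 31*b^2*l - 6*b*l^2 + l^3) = (28*b^2 + 11*b*l + l^2)/(24*b^2 - 11*b*l + l^2)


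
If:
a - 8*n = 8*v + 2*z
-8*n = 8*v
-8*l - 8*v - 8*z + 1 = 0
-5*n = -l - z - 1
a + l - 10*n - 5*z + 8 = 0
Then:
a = 179/64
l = -127/128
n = 9/32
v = -9/32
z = 179/128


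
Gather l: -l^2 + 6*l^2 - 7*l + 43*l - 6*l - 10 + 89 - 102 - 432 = 5*l^2 + 30*l - 455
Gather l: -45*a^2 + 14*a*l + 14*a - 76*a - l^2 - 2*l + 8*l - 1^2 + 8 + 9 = -45*a^2 - 62*a - l^2 + l*(14*a + 6) + 16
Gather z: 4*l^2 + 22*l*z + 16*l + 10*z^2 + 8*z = 4*l^2 + 16*l + 10*z^2 + z*(22*l + 8)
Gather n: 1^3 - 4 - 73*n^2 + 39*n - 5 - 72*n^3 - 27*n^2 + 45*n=-72*n^3 - 100*n^2 + 84*n - 8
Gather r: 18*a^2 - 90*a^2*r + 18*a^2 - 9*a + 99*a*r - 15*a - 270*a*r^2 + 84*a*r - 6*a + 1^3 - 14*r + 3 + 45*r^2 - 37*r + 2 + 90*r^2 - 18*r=36*a^2 - 30*a + r^2*(135 - 270*a) + r*(-90*a^2 + 183*a - 69) + 6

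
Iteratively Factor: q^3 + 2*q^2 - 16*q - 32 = (q + 2)*(q^2 - 16) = (q - 4)*(q + 2)*(q + 4)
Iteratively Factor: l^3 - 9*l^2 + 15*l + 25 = (l - 5)*(l^2 - 4*l - 5) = (l - 5)*(l + 1)*(l - 5)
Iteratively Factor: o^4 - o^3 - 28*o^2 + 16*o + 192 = (o - 4)*(o^3 + 3*o^2 - 16*o - 48) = (o - 4)*(o + 3)*(o^2 - 16) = (o - 4)^2*(o + 3)*(o + 4)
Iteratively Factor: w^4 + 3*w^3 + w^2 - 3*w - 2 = (w - 1)*(w^3 + 4*w^2 + 5*w + 2) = (w - 1)*(w + 1)*(w^2 + 3*w + 2) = (w - 1)*(w + 1)^2*(w + 2)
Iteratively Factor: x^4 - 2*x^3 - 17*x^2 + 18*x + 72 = (x + 3)*(x^3 - 5*x^2 - 2*x + 24) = (x + 2)*(x + 3)*(x^2 - 7*x + 12) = (x - 3)*(x + 2)*(x + 3)*(x - 4)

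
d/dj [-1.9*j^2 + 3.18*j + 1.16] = 3.18 - 3.8*j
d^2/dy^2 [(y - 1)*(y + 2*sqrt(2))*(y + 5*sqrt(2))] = 6*y - 2 + 14*sqrt(2)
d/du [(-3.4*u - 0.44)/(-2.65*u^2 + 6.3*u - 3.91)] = (-9.01*u^2 - 2.332*u + 16.066)/(7.0225*u^4 - 33.39*u^3 + 60.413*u^2 - 49.266*u + 15.2881)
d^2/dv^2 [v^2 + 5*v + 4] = 2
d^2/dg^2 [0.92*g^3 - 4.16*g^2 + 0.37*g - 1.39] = 5.52*g - 8.32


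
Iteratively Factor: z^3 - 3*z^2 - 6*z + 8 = (z - 1)*(z^2 - 2*z - 8) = (z - 4)*(z - 1)*(z + 2)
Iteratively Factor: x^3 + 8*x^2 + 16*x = (x + 4)*(x^2 + 4*x) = (x + 4)^2*(x)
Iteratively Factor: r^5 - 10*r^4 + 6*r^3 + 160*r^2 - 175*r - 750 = (r + 2)*(r^4 - 12*r^3 + 30*r^2 + 100*r - 375) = (r - 5)*(r + 2)*(r^3 - 7*r^2 - 5*r + 75) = (r - 5)^2*(r + 2)*(r^2 - 2*r - 15) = (r - 5)^3*(r + 2)*(r + 3)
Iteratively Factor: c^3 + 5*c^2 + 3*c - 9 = (c + 3)*(c^2 + 2*c - 3) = (c - 1)*(c + 3)*(c + 3)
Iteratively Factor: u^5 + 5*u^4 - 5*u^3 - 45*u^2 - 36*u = (u - 3)*(u^4 + 8*u^3 + 19*u^2 + 12*u) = (u - 3)*(u + 4)*(u^3 + 4*u^2 + 3*u) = u*(u - 3)*(u + 4)*(u^2 + 4*u + 3) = u*(u - 3)*(u + 3)*(u + 4)*(u + 1)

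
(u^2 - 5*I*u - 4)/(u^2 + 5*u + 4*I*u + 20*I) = (u^2 - 5*I*u - 4)/(u^2 + u*(5 + 4*I) + 20*I)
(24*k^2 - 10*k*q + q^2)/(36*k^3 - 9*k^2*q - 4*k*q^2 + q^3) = (-6*k + q)/(-9*k^2 + q^2)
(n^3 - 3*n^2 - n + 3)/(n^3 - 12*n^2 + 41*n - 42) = (n^2 - 1)/(n^2 - 9*n + 14)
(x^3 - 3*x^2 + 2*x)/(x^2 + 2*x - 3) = x*(x - 2)/(x + 3)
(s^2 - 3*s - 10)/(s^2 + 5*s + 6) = (s - 5)/(s + 3)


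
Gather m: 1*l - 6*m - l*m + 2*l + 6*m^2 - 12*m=3*l + 6*m^2 + m*(-l - 18)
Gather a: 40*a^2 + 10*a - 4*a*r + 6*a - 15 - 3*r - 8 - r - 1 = 40*a^2 + a*(16 - 4*r) - 4*r - 24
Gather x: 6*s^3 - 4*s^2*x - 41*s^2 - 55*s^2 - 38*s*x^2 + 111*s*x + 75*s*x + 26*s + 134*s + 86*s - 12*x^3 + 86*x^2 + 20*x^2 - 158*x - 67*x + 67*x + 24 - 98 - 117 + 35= 6*s^3 - 96*s^2 + 246*s - 12*x^3 + x^2*(106 - 38*s) + x*(-4*s^2 + 186*s - 158) - 156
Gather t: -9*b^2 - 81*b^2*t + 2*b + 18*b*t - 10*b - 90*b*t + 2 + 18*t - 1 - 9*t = -9*b^2 - 8*b + t*(-81*b^2 - 72*b + 9) + 1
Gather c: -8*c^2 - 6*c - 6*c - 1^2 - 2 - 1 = -8*c^2 - 12*c - 4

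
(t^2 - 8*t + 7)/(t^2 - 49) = (t - 1)/(t + 7)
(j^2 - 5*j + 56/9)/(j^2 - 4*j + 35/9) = (3*j - 8)/(3*j - 5)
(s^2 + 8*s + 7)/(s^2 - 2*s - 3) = (s + 7)/(s - 3)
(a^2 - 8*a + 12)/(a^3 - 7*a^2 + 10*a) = (a - 6)/(a*(a - 5))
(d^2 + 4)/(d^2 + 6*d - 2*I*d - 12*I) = (d + 2*I)/(d + 6)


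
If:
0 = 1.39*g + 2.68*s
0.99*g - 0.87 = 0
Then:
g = 0.88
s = -0.46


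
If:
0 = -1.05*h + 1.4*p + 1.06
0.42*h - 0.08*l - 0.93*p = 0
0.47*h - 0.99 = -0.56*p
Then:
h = 1.59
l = 3.29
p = 0.43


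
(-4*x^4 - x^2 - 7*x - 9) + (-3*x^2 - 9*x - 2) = -4*x^4 - 4*x^2 - 16*x - 11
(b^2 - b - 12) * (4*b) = 4*b^3 - 4*b^2 - 48*b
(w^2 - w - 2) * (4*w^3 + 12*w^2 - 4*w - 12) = 4*w^5 + 8*w^4 - 24*w^3 - 32*w^2 + 20*w + 24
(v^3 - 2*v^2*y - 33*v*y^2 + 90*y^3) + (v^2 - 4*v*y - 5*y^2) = v^3 - 2*v^2*y + v^2 - 33*v*y^2 - 4*v*y + 90*y^3 - 5*y^2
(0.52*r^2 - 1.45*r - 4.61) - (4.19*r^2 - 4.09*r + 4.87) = -3.67*r^2 + 2.64*r - 9.48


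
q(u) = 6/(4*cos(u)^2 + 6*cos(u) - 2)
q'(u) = 6*(8*sin(u)*cos(u) + 6*sin(u))/(4*cos(u)^2 + 6*cos(u) - 2)^2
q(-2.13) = -1.48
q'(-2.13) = -0.54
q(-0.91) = 1.88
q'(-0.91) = -5.08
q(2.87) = -1.47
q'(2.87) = -0.17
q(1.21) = 9.73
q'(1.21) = 130.29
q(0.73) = 1.28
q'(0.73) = 2.17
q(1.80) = -1.90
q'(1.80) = 2.45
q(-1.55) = -3.20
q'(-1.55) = -10.54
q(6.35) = 0.75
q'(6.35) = 0.09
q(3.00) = -1.49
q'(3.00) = -0.10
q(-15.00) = -1.41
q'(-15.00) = 0.02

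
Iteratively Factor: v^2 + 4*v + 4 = (v + 2)*(v + 2)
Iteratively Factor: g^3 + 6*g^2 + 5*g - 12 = (g + 3)*(g^2 + 3*g - 4) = (g + 3)*(g + 4)*(g - 1)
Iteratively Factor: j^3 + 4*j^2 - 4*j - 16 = (j + 4)*(j^2 - 4) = (j + 2)*(j + 4)*(j - 2)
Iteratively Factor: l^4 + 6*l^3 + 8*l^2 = (l + 2)*(l^3 + 4*l^2) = l*(l + 2)*(l^2 + 4*l) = l*(l + 2)*(l + 4)*(l)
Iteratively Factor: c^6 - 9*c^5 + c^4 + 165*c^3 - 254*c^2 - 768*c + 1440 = (c - 4)*(c^5 - 5*c^4 - 19*c^3 + 89*c^2 + 102*c - 360) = (c - 4)*(c + 3)*(c^4 - 8*c^3 + 5*c^2 + 74*c - 120) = (c - 5)*(c - 4)*(c + 3)*(c^3 - 3*c^2 - 10*c + 24) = (c - 5)*(c - 4)*(c + 3)^2*(c^2 - 6*c + 8) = (c - 5)*(c - 4)*(c - 2)*(c + 3)^2*(c - 4)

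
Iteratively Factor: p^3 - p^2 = (p)*(p^2 - p) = p*(p - 1)*(p)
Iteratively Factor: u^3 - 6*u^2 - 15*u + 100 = (u - 5)*(u^2 - u - 20) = (u - 5)*(u + 4)*(u - 5)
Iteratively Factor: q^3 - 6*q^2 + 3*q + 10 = (q - 2)*(q^2 - 4*q - 5) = (q - 5)*(q - 2)*(q + 1)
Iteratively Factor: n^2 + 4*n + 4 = (n + 2)*(n + 2)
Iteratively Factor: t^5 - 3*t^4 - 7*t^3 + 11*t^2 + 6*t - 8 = (t - 1)*(t^4 - 2*t^3 - 9*t^2 + 2*t + 8) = (t - 1)*(t + 2)*(t^3 - 4*t^2 - t + 4) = (t - 1)^2*(t + 2)*(t^2 - 3*t - 4) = (t - 4)*(t - 1)^2*(t + 2)*(t + 1)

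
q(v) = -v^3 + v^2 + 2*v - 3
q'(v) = -3*v^2 + 2*v + 2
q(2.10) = -3.65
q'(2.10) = -7.03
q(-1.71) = 1.50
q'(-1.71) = -10.19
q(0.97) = -1.03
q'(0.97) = 1.12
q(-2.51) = 14.09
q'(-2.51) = -21.92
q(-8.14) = 586.33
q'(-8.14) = -213.06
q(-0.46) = -3.61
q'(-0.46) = 0.45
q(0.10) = -2.79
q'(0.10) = 2.17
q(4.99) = -92.37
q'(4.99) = -62.72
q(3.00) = -15.00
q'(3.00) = -19.00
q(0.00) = -3.00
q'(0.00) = 2.00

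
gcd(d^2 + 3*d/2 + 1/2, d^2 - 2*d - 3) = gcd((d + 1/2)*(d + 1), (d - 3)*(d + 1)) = d + 1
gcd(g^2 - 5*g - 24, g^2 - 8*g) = g - 8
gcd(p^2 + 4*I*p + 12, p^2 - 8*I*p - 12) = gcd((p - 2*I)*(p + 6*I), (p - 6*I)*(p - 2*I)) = p - 2*I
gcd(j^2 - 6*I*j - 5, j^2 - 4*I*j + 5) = j - 5*I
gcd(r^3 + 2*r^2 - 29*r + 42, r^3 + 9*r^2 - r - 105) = r^2 + 4*r - 21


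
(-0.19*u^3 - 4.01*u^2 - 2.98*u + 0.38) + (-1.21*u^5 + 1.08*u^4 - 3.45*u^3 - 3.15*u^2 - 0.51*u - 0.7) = -1.21*u^5 + 1.08*u^4 - 3.64*u^3 - 7.16*u^2 - 3.49*u - 0.32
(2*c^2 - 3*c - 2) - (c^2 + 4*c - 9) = c^2 - 7*c + 7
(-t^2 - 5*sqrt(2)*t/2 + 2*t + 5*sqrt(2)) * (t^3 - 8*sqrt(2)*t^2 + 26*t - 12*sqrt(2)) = -t^5 + 2*t^4 + 11*sqrt(2)*t^4/2 - 11*sqrt(2)*t^3 + 14*t^3 - 53*sqrt(2)*t^2 - 28*t^2 + 60*t + 106*sqrt(2)*t - 120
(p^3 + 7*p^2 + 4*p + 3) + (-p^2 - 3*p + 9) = p^3 + 6*p^2 + p + 12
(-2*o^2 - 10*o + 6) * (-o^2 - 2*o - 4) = 2*o^4 + 14*o^3 + 22*o^2 + 28*o - 24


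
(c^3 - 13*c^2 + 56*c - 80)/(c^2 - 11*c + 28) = (c^2 - 9*c + 20)/(c - 7)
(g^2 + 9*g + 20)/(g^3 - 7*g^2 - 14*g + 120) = (g + 5)/(g^2 - 11*g + 30)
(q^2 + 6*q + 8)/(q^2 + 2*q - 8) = (q + 2)/(q - 2)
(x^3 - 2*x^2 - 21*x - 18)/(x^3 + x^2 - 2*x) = (x^3 - 2*x^2 - 21*x - 18)/(x*(x^2 + x - 2))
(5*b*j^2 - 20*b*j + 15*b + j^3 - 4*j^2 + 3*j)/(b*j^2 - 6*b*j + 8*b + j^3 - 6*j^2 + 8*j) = (5*b*j^2 - 20*b*j + 15*b + j^3 - 4*j^2 + 3*j)/(b*j^2 - 6*b*j + 8*b + j^3 - 6*j^2 + 8*j)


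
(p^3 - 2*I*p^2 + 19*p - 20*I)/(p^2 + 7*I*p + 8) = (p^2 - I*p + 20)/(p + 8*I)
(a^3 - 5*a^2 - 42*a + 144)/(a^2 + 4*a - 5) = (a^3 - 5*a^2 - 42*a + 144)/(a^2 + 4*a - 5)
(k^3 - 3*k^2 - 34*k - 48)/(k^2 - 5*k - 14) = (k^2 - 5*k - 24)/(k - 7)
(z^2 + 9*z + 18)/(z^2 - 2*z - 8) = (z^2 + 9*z + 18)/(z^2 - 2*z - 8)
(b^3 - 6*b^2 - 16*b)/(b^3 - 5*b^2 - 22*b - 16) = b/(b + 1)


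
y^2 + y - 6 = (y - 2)*(y + 3)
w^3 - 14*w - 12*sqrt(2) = (w - 3*sqrt(2))*(w + sqrt(2))*(w + 2*sqrt(2))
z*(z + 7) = z^2 + 7*z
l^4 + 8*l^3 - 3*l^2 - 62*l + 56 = (l - 2)*(l - 1)*(l + 4)*(l + 7)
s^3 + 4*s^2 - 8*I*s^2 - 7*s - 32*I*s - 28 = (s + 4)*(s - 7*I)*(s - I)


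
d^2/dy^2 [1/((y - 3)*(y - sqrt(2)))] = 2*((y - 3)^2 + (y - 3)*(y - sqrt(2)) + (y - sqrt(2))^2)/((y - 3)^3*(y - sqrt(2))^3)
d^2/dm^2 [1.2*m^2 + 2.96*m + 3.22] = 2.40000000000000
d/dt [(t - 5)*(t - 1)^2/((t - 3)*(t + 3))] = (t^4 - 38*t^2 + 136*t - 99)/(t^4 - 18*t^2 + 81)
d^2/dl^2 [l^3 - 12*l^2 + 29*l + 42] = 6*l - 24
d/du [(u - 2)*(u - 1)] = 2*u - 3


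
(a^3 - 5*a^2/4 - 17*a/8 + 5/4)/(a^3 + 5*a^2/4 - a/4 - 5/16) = 2*(a - 2)/(2*a + 1)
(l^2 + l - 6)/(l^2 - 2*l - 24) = (-l^2 - l + 6)/(-l^2 + 2*l + 24)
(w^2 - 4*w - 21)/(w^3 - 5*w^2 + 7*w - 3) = (w^2 - 4*w - 21)/(w^3 - 5*w^2 + 7*w - 3)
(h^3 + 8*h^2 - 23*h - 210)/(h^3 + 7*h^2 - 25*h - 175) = (h + 6)/(h + 5)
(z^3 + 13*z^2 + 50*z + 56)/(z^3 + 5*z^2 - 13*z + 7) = (z^2 + 6*z + 8)/(z^2 - 2*z + 1)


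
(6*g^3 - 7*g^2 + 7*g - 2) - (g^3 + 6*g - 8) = 5*g^3 - 7*g^2 + g + 6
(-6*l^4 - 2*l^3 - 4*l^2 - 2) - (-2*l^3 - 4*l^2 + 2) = -6*l^4 - 4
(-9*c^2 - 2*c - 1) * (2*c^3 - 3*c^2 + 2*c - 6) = -18*c^5 + 23*c^4 - 14*c^3 + 53*c^2 + 10*c + 6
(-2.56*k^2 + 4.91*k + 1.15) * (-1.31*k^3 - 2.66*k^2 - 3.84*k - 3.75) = 3.3536*k^5 + 0.3775*k^4 - 4.7367*k^3 - 12.3134*k^2 - 22.8285*k - 4.3125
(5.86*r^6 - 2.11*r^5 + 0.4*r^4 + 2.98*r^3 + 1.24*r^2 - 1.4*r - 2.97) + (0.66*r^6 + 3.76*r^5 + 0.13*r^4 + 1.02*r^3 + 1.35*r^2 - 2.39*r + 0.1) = 6.52*r^6 + 1.65*r^5 + 0.53*r^4 + 4.0*r^3 + 2.59*r^2 - 3.79*r - 2.87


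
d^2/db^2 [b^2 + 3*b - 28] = 2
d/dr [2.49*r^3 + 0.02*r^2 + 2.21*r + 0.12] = 7.47*r^2 + 0.04*r + 2.21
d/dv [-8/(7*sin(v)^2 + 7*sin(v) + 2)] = 56*(2*sin(v) + 1)*cos(v)/(7*sin(v)^2 + 7*sin(v) + 2)^2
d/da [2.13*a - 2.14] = 2.13000000000000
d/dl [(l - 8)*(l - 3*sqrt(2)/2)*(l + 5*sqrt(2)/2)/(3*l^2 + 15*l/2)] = 2*(2*l^4 + 10*l^3 - 25*l^2 + 21*sqrt(2)*l^2 - 240*l - 300)/(3*l^2*(4*l^2 + 20*l + 25))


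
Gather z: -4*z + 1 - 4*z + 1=2 - 8*z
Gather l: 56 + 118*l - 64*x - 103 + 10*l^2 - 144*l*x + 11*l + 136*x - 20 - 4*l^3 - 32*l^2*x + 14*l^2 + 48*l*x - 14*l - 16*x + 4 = -4*l^3 + l^2*(24 - 32*x) + l*(115 - 96*x) + 56*x - 63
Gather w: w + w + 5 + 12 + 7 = 2*w + 24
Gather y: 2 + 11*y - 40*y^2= -40*y^2 + 11*y + 2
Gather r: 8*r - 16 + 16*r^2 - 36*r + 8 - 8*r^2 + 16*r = 8*r^2 - 12*r - 8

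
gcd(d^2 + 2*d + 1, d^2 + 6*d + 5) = d + 1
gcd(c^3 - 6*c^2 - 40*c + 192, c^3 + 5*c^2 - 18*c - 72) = c^2 + 2*c - 24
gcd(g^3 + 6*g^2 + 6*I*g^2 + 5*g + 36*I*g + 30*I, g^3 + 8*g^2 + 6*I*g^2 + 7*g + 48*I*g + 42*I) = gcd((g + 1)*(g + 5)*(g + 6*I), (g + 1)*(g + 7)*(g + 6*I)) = g^2 + g*(1 + 6*I) + 6*I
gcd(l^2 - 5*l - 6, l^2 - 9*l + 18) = l - 6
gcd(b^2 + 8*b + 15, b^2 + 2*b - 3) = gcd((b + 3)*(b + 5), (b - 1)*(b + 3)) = b + 3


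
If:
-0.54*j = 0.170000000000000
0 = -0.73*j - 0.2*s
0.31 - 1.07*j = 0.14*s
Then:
No Solution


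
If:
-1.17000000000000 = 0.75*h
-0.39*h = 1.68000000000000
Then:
No Solution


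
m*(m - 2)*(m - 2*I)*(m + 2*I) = m^4 - 2*m^3 + 4*m^2 - 8*m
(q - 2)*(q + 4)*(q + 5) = q^3 + 7*q^2 + 2*q - 40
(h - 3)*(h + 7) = h^2 + 4*h - 21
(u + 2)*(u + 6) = u^2 + 8*u + 12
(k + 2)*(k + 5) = k^2 + 7*k + 10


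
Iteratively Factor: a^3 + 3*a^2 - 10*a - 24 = (a - 3)*(a^2 + 6*a + 8) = (a - 3)*(a + 2)*(a + 4)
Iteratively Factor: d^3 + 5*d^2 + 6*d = (d)*(d^2 + 5*d + 6) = d*(d + 2)*(d + 3)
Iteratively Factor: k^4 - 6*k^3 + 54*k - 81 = (k - 3)*(k^3 - 3*k^2 - 9*k + 27) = (k - 3)^2*(k^2 - 9) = (k - 3)^3*(k + 3)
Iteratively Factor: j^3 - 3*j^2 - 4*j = (j + 1)*(j^2 - 4*j) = j*(j + 1)*(j - 4)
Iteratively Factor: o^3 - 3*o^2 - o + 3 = (o - 3)*(o^2 - 1) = (o - 3)*(o - 1)*(o + 1)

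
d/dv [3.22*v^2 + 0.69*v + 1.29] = 6.44*v + 0.69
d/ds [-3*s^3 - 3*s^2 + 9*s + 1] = -9*s^2 - 6*s + 9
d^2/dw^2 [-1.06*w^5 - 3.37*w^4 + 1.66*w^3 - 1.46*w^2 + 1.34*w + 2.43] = -21.2*w^3 - 40.44*w^2 + 9.96*w - 2.92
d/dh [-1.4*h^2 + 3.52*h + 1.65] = 3.52 - 2.8*h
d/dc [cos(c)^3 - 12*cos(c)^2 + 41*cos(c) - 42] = (-3*cos(c)^2 + 24*cos(c) - 41)*sin(c)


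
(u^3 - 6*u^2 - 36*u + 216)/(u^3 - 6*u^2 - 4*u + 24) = (u^2 - 36)/(u^2 - 4)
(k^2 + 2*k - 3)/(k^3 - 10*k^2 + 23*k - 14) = (k + 3)/(k^2 - 9*k + 14)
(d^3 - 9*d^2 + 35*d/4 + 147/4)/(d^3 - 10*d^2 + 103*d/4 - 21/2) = (2*d^2 - 11*d - 21)/(2*d^2 - 13*d + 6)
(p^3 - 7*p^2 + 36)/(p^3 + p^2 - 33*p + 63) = (p^2 - 4*p - 12)/(p^2 + 4*p - 21)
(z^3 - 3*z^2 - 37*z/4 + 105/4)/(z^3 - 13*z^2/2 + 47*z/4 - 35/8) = 2*(z + 3)/(2*z - 1)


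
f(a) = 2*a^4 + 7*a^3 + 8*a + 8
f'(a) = 8*a^3 + 21*a^2 + 8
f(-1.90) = -29.15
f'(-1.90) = 28.94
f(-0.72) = 0.16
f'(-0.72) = 15.90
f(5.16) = 2428.84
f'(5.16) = 1666.24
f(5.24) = 2564.90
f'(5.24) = 1735.63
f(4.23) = 1211.96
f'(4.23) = 989.25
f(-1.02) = -5.42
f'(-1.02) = 21.36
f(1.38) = 44.69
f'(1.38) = 69.02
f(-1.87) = -28.28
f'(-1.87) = 29.12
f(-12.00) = 29288.00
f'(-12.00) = -10792.00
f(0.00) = 8.00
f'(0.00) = 8.00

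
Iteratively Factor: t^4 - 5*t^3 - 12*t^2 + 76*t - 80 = (t + 4)*(t^3 - 9*t^2 + 24*t - 20) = (t - 5)*(t + 4)*(t^2 - 4*t + 4) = (t - 5)*(t - 2)*(t + 4)*(t - 2)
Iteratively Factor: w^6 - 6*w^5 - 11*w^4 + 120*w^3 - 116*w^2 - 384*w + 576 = (w + 4)*(w^5 - 10*w^4 + 29*w^3 + 4*w^2 - 132*w + 144) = (w - 2)*(w + 4)*(w^4 - 8*w^3 + 13*w^2 + 30*w - 72) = (w - 2)*(w + 2)*(w + 4)*(w^3 - 10*w^2 + 33*w - 36) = (w - 4)*(w - 2)*(w + 2)*(w + 4)*(w^2 - 6*w + 9) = (w - 4)*(w - 3)*(w - 2)*(w + 2)*(w + 4)*(w - 3)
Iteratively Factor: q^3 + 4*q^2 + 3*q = (q + 3)*(q^2 + q) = q*(q + 3)*(q + 1)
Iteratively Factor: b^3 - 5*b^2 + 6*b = (b - 2)*(b^2 - 3*b) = b*(b - 2)*(b - 3)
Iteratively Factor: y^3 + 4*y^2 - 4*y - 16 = (y + 4)*(y^2 - 4) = (y - 2)*(y + 4)*(y + 2)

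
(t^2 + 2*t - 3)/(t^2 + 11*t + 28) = (t^2 + 2*t - 3)/(t^2 + 11*t + 28)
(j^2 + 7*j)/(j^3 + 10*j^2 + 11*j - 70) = j/(j^2 + 3*j - 10)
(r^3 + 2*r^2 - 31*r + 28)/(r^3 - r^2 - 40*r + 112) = (r - 1)/(r - 4)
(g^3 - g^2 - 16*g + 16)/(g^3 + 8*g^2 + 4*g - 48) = (g^2 - 5*g + 4)/(g^2 + 4*g - 12)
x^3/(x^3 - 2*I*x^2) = x/(x - 2*I)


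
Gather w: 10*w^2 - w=10*w^2 - w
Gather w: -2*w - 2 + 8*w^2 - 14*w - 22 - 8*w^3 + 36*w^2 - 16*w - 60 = -8*w^3 + 44*w^2 - 32*w - 84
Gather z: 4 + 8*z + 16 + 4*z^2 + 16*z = 4*z^2 + 24*z + 20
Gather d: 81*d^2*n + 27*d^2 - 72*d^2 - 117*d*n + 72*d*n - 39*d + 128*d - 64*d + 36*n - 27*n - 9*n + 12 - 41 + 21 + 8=d^2*(81*n - 45) + d*(25 - 45*n)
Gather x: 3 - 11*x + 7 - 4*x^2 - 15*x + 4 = -4*x^2 - 26*x + 14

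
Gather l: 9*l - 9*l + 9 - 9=0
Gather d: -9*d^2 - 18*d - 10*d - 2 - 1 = -9*d^2 - 28*d - 3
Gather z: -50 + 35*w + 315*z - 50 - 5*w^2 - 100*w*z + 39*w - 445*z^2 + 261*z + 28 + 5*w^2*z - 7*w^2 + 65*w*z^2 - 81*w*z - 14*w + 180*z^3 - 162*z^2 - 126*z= -12*w^2 + 60*w + 180*z^3 + z^2*(65*w - 607) + z*(5*w^2 - 181*w + 450) - 72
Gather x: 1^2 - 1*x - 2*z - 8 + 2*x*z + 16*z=x*(2*z - 1) + 14*z - 7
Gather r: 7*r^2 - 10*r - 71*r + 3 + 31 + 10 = 7*r^2 - 81*r + 44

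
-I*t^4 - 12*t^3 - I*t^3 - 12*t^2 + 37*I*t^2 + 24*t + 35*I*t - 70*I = (t + 2)*(t - 7*I)*(t - 5*I)*(-I*t + I)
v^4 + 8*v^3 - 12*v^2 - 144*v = v*(v - 4)*(v + 6)^2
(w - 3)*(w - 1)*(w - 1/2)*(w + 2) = w^4 - 5*w^3/2 - 4*w^2 + 17*w/2 - 3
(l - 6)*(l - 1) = l^2 - 7*l + 6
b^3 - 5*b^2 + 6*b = b*(b - 3)*(b - 2)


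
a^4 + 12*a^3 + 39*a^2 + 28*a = a*(a + 1)*(a + 4)*(a + 7)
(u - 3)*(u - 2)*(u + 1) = u^3 - 4*u^2 + u + 6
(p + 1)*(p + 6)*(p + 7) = p^3 + 14*p^2 + 55*p + 42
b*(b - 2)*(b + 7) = b^3 + 5*b^2 - 14*b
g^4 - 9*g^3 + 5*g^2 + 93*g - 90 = (g - 6)*(g - 5)*(g - 1)*(g + 3)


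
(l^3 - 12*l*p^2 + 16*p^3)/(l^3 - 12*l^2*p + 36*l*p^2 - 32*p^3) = (-l - 4*p)/(-l + 8*p)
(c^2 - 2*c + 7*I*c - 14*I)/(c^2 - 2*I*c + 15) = (c^2 + c*(-2 + 7*I) - 14*I)/(c^2 - 2*I*c + 15)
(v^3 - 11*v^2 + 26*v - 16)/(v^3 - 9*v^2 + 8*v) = (v - 2)/v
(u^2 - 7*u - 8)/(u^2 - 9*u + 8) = (u + 1)/(u - 1)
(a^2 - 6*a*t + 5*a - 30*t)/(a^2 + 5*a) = (a - 6*t)/a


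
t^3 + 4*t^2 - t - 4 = (t - 1)*(t + 1)*(t + 4)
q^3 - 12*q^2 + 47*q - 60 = (q - 5)*(q - 4)*(q - 3)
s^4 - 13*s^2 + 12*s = s*(s - 3)*(s - 1)*(s + 4)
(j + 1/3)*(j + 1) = j^2 + 4*j/3 + 1/3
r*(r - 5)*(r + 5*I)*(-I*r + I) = -I*r^4 + 5*r^3 + 6*I*r^3 - 30*r^2 - 5*I*r^2 + 25*r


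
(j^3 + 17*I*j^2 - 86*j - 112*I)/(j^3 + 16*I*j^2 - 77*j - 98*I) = (j + 8*I)/(j + 7*I)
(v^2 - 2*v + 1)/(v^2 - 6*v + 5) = (v - 1)/(v - 5)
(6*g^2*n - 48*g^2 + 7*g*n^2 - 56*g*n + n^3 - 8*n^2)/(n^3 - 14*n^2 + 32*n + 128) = (6*g^2 + 7*g*n + n^2)/(n^2 - 6*n - 16)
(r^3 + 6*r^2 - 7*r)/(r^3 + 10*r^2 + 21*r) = (r - 1)/(r + 3)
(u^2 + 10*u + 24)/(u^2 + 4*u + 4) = (u^2 + 10*u + 24)/(u^2 + 4*u + 4)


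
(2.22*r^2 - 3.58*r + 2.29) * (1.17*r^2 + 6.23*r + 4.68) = 2.5974*r^4 + 9.642*r^3 - 9.2345*r^2 - 2.4877*r + 10.7172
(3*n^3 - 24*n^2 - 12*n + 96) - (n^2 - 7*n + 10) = 3*n^3 - 25*n^2 - 5*n + 86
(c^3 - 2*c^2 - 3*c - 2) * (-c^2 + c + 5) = -c^5 + 3*c^4 + 6*c^3 - 11*c^2 - 17*c - 10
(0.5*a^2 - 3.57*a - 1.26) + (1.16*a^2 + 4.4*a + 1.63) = 1.66*a^2 + 0.830000000000001*a + 0.37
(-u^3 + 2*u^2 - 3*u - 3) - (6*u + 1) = -u^3 + 2*u^2 - 9*u - 4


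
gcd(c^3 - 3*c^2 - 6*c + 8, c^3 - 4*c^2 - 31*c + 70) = 1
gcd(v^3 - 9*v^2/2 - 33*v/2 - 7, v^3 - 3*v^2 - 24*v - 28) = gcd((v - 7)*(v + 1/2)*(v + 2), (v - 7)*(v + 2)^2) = v^2 - 5*v - 14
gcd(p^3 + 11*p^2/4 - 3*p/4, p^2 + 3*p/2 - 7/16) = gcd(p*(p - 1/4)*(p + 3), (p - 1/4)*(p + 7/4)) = p - 1/4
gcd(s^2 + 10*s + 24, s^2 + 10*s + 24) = s^2 + 10*s + 24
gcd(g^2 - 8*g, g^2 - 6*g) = g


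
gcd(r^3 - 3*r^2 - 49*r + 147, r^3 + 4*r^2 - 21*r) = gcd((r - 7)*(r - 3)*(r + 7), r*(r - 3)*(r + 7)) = r^2 + 4*r - 21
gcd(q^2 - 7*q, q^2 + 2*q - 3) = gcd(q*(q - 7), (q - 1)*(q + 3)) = 1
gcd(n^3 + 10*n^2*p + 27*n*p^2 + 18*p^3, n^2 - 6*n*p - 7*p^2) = n + p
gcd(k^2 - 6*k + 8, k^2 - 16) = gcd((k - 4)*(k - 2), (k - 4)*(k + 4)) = k - 4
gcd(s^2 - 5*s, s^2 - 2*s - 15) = s - 5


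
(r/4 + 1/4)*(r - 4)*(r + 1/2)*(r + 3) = r^4/4 + r^3/8 - 13*r^2/4 - 37*r/8 - 3/2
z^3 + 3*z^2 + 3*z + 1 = (z + 1)^3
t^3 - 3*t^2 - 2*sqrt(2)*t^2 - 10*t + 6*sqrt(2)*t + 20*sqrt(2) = (t - 5)*(t + 2)*(t - 2*sqrt(2))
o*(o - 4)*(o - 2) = o^3 - 6*o^2 + 8*o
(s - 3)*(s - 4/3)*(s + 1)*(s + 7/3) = s^4 - s^3 - 73*s^2/9 + 29*s/9 + 28/3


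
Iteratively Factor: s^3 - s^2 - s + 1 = (s + 1)*(s^2 - 2*s + 1) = (s - 1)*(s + 1)*(s - 1)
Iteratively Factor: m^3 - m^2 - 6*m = (m - 3)*(m^2 + 2*m) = (m - 3)*(m + 2)*(m)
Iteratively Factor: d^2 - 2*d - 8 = (d + 2)*(d - 4)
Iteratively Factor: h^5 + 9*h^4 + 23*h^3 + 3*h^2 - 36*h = (h - 1)*(h^4 + 10*h^3 + 33*h^2 + 36*h) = (h - 1)*(h + 4)*(h^3 + 6*h^2 + 9*h) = (h - 1)*(h + 3)*(h + 4)*(h^2 + 3*h) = (h - 1)*(h + 3)^2*(h + 4)*(h)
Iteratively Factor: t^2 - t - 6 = (t - 3)*(t + 2)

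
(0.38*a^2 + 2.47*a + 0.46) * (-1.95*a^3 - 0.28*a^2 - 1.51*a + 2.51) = -0.741*a^5 - 4.9229*a^4 - 2.1624*a^3 - 2.9047*a^2 + 5.5051*a + 1.1546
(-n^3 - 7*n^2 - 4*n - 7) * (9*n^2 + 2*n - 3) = -9*n^5 - 65*n^4 - 47*n^3 - 50*n^2 - 2*n + 21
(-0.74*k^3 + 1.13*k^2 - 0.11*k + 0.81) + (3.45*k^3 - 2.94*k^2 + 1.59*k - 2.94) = 2.71*k^3 - 1.81*k^2 + 1.48*k - 2.13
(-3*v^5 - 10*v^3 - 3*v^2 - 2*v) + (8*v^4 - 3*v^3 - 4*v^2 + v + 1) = -3*v^5 + 8*v^4 - 13*v^3 - 7*v^2 - v + 1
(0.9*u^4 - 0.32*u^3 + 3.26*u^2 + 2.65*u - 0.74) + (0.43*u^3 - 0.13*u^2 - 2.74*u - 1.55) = 0.9*u^4 + 0.11*u^3 + 3.13*u^2 - 0.0900000000000003*u - 2.29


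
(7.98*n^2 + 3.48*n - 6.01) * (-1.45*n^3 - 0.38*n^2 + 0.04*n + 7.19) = -11.571*n^5 - 8.0784*n^4 + 7.7113*n^3 + 59.7992*n^2 + 24.7808*n - 43.2119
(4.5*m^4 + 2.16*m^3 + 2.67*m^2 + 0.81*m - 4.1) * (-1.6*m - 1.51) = -7.2*m^5 - 10.251*m^4 - 7.5336*m^3 - 5.3277*m^2 + 5.3369*m + 6.191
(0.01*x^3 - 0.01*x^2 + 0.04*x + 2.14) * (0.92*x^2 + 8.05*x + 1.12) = 0.0092*x^5 + 0.0713*x^4 - 0.0325*x^3 + 2.2796*x^2 + 17.2718*x + 2.3968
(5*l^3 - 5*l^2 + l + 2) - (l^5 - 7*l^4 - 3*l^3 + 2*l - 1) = -l^5 + 7*l^4 + 8*l^3 - 5*l^2 - l + 3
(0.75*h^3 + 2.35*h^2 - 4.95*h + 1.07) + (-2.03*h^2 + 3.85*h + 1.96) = 0.75*h^3 + 0.32*h^2 - 1.1*h + 3.03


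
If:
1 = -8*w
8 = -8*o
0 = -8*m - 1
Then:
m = -1/8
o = -1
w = -1/8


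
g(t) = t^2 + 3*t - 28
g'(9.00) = 21.00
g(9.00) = 80.00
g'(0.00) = 3.00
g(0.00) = -28.00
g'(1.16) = 5.32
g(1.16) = -23.17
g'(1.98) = 6.96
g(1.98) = -18.14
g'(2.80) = 8.60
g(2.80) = -11.76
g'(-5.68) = -8.36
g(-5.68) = -12.78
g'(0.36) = 3.72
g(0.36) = -26.79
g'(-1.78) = -0.56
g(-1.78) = -30.17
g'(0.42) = 3.84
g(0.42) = -26.56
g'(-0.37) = 2.26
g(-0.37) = -28.97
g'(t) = 2*t + 3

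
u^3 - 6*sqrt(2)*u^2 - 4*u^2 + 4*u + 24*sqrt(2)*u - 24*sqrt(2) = (u - 2)^2*(u - 6*sqrt(2))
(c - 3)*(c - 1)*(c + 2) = c^3 - 2*c^2 - 5*c + 6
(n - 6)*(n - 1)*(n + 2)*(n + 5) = n^4 - 33*n^2 - 28*n + 60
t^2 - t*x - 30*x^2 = (t - 6*x)*(t + 5*x)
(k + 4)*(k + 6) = k^2 + 10*k + 24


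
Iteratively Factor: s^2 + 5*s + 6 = (s + 3)*(s + 2)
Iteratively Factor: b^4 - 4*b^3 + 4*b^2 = (b)*(b^3 - 4*b^2 + 4*b) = b^2*(b^2 - 4*b + 4) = b^2*(b - 2)*(b - 2)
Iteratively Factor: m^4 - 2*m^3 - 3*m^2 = (m)*(m^3 - 2*m^2 - 3*m) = m*(m + 1)*(m^2 - 3*m) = m^2*(m + 1)*(m - 3)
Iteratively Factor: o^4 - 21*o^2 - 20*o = (o)*(o^3 - 21*o - 20) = o*(o + 1)*(o^2 - o - 20) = o*(o - 5)*(o + 1)*(o + 4)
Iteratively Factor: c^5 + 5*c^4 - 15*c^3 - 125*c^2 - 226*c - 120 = (c + 4)*(c^4 + c^3 - 19*c^2 - 49*c - 30) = (c + 3)*(c + 4)*(c^3 - 2*c^2 - 13*c - 10) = (c + 1)*(c + 3)*(c + 4)*(c^2 - 3*c - 10) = (c + 1)*(c + 2)*(c + 3)*(c + 4)*(c - 5)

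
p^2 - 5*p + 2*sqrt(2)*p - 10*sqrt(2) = (p - 5)*(p + 2*sqrt(2))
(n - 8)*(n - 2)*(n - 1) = n^3 - 11*n^2 + 26*n - 16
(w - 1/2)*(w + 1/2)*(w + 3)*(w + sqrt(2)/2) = w^4 + sqrt(2)*w^3/2 + 3*w^3 - w^2/4 + 3*sqrt(2)*w^2/2 - 3*w/4 - sqrt(2)*w/8 - 3*sqrt(2)/8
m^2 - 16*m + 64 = (m - 8)^2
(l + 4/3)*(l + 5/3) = l^2 + 3*l + 20/9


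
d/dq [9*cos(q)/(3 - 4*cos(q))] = -27*sin(q)/(4*cos(q) - 3)^2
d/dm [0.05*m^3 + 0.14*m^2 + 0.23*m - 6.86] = 0.15*m^2 + 0.28*m + 0.23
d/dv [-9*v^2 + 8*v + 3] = 8 - 18*v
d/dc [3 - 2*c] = -2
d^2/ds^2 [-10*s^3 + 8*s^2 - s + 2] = 16 - 60*s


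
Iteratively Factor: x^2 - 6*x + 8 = (x - 4)*(x - 2)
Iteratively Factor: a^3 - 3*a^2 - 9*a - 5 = (a - 5)*(a^2 + 2*a + 1) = (a - 5)*(a + 1)*(a + 1)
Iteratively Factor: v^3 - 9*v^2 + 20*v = (v)*(v^2 - 9*v + 20) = v*(v - 4)*(v - 5)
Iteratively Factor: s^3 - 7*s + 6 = (s - 1)*(s^2 + s - 6) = (s - 1)*(s + 3)*(s - 2)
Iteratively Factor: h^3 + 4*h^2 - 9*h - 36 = (h - 3)*(h^2 + 7*h + 12) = (h - 3)*(h + 3)*(h + 4)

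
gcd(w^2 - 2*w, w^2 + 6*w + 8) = 1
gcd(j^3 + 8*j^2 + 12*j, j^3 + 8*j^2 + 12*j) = j^3 + 8*j^2 + 12*j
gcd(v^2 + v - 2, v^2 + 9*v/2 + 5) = v + 2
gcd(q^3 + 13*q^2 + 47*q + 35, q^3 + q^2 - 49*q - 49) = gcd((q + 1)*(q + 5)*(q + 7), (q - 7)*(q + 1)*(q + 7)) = q^2 + 8*q + 7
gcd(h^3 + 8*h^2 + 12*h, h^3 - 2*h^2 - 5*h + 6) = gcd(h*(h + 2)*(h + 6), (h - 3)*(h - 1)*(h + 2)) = h + 2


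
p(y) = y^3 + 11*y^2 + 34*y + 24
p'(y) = 3*y^2 + 22*y + 34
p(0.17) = 30.10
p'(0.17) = 37.83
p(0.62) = 49.55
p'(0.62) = 48.79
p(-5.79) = 1.80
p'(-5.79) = 7.19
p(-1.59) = -6.27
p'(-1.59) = 6.60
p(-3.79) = -1.29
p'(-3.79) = -6.29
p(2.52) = 195.54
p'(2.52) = 108.49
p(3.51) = 322.10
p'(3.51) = 148.18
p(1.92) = 136.91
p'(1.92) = 87.30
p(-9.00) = -120.00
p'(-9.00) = 79.00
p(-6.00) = 0.00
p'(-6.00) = 10.00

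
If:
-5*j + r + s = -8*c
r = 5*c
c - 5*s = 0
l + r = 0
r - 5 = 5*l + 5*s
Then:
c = 5/29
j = 66/145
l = -25/29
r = 25/29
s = 1/29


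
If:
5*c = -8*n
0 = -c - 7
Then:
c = -7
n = 35/8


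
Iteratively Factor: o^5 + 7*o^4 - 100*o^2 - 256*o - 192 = (o - 4)*(o^4 + 11*o^3 + 44*o^2 + 76*o + 48) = (o - 4)*(o + 4)*(o^3 + 7*o^2 + 16*o + 12) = (o - 4)*(o + 3)*(o + 4)*(o^2 + 4*o + 4) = (o - 4)*(o + 2)*(o + 3)*(o + 4)*(o + 2)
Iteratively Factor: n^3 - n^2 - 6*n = (n + 2)*(n^2 - 3*n) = n*(n + 2)*(n - 3)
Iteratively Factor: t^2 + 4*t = (t + 4)*(t)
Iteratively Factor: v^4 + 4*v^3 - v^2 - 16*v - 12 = (v + 1)*(v^3 + 3*v^2 - 4*v - 12) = (v - 2)*(v + 1)*(v^2 + 5*v + 6) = (v - 2)*(v + 1)*(v + 3)*(v + 2)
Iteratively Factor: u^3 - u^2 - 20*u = (u)*(u^2 - u - 20) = u*(u + 4)*(u - 5)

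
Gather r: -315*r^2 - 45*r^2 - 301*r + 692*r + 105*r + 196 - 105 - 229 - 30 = -360*r^2 + 496*r - 168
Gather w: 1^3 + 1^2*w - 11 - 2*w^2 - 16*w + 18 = -2*w^2 - 15*w + 8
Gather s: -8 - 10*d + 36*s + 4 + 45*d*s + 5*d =-5*d + s*(45*d + 36) - 4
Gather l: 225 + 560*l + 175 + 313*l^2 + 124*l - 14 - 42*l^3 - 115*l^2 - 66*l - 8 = -42*l^3 + 198*l^2 + 618*l + 378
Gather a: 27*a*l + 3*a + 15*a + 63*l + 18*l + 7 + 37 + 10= a*(27*l + 18) + 81*l + 54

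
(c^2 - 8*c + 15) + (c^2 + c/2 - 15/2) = 2*c^2 - 15*c/2 + 15/2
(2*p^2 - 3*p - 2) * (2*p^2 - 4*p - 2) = 4*p^4 - 14*p^3 + 4*p^2 + 14*p + 4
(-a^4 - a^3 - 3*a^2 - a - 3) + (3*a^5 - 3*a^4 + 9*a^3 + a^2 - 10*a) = 3*a^5 - 4*a^4 + 8*a^3 - 2*a^2 - 11*a - 3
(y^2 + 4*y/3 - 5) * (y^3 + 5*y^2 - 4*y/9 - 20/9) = y^5 + 19*y^4/3 + 11*y^3/9 - 751*y^2/27 - 20*y/27 + 100/9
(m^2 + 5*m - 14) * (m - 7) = m^3 - 2*m^2 - 49*m + 98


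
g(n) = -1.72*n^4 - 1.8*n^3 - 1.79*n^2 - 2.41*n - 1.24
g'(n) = -6.88*n^3 - 5.4*n^2 - 3.58*n - 2.41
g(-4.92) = -826.17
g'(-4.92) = 703.87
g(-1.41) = -3.15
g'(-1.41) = 11.19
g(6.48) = -3614.49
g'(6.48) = -2124.39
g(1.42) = -20.42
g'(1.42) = -38.08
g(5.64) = -2135.09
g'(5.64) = -1428.69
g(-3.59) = -218.07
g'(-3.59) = 259.17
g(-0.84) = -0.27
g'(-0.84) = 0.86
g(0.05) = -1.37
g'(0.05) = -2.60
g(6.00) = -2698.06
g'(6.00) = -1704.37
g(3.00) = -212.50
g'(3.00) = -247.51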